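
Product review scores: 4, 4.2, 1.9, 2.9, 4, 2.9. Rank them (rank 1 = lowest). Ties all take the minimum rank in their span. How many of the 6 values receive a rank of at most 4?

5

Sorted (ascending): 1.9, 2.9, 2.9, 4, 4, 4.2
The 2 values of 2.9 occupy positions 2–3 → each gets rank 2.
The 2 values of 4 occupy positions 4–5 → each gets rank 4.
Ranks ≤ 4: {1, 2, 2, 4, 4} → 5 values.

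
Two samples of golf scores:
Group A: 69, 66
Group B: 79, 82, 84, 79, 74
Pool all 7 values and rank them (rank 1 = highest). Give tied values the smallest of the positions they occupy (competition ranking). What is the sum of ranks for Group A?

13

Sorted (descending): 84, 82, 79, 79, 74, 69, 66
The 2 values of 79 occupy positions 3–4 → each gets rank 3.
Group A values → pooled ranks: 69→6, 66→7
Rank sum = 6 + 7 = 13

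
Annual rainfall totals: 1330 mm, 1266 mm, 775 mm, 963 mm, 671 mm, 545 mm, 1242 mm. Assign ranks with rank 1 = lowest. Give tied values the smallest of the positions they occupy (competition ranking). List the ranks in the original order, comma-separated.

Sorted (ascending): 545, 671, 775, 963, 1242, 1266, 1330
No ties — each value takes its position as its rank.

7, 6, 3, 4, 2, 1, 5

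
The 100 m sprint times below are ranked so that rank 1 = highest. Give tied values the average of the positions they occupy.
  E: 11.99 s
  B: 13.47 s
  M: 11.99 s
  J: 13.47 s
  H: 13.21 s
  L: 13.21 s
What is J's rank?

1.5

Sorted (descending): 13.47, 13.47, 13.21, 13.21, 11.99, 11.99
The 2 values of 13.47 occupy positions 1–2 → average rank (1+2)/2 = 1.5.
The 2 values of 13.21 occupy positions 3–4 → average rank (3+4)/2 = 3.5.
The 2 values of 11.99 occupy positions 5–6 → average rank (5+6)/2 = 5.5.
J has value 13.47 s → rank 1.5.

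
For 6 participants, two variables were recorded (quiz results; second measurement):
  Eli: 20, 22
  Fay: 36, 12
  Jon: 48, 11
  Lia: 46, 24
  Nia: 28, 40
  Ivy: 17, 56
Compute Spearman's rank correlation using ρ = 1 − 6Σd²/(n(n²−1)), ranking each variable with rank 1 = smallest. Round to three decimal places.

Ranks of variable 1: 2, 4, 6, 5, 3, 1
Ranks of variable 2: 3, 2, 1, 4, 5, 6
d = r₁ − r₂: -1, 2, 5, 1, -2, -5
d²: 1, 4, 25, 1, 4, 25; Σd² = 60
ρ = 1 − 6·60/(6·35) = 1 − 360/210 = -0.714

-0.714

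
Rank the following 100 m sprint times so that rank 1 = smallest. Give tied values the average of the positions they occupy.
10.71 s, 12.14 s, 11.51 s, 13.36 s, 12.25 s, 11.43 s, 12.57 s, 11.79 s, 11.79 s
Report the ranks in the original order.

Sorted (ascending): 10.71, 11.43, 11.51, 11.79, 11.79, 12.14, 12.25, 12.57, 13.36
The 2 values of 11.79 occupy positions 4–5 → average rank (4+5)/2 = 4.5.

1, 6, 3, 9, 7, 2, 8, 4.5, 4.5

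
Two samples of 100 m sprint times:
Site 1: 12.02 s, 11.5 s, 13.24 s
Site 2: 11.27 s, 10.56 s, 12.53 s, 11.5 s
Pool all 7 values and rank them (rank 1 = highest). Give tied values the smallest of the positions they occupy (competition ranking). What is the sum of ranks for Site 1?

Sorted (descending): 13.24, 12.53, 12.02, 11.5, 11.5, 11.27, 10.56
The 2 values of 11.5 occupy positions 4–5 → each gets rank 4.
Site 1 values → pooled ranks: 12.02→3, 11.5→4, 13.24→1
Rank sum = 3 + 4 + 1 = 8

8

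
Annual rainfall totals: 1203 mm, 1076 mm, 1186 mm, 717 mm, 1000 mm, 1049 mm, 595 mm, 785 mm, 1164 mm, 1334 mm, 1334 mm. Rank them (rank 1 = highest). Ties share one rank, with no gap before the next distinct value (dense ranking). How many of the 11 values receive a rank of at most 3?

4

Sorted (descending): 1334, 1334, 1203, 1186, 1164, 1076, 1049, 1000, 785, 717, 595
The 2 values of 1334 share dense rank 1.
Remaining distinct values take the next consecutive integers.
Ranks ≤ 3: {1, 1, 2, 3} → 4 values.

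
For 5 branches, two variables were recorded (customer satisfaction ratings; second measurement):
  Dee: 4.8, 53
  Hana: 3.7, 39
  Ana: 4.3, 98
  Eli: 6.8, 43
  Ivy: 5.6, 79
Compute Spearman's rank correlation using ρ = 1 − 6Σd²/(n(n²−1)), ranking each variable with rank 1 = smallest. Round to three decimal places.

Ranks of variable 1: 3, 1, 2, 5, 4
Ranks of variable 2: 3, 1, 5, 2, 4
d = r₁ − r₂: 0, 0, -3, 3, 0
d²: 0, 0, 9, 9, 0; Σd² = 18
ρ = 1 − 6·18/(5·24) = 1 − 108/120 = 0.100

0.100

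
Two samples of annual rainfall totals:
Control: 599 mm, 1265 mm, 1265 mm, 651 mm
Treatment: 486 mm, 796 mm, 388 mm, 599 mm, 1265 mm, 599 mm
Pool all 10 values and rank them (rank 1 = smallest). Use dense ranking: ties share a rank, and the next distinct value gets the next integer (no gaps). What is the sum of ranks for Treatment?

Sorted (ascending): 388, 486, 599, 599, 599, 651, 796, 1265, 1265, 1265
The 3 values of 599 share dense rank 3.
The 3 values of 1265 share dense rank 6.
Remaining distinct values take the next consecutive integers.
Treatment values → pooled ranks: 486→2, 796→5, 388→1, 599→3, 1265→6, 599→3
Rank sum = 2 + 5 + 1 + 3 + 6 + 3 = 20

20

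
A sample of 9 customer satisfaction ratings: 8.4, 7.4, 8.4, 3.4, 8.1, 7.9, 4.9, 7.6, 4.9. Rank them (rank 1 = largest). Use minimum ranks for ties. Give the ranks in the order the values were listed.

Sorted (descending): 8.4, 8.4, 8.1, 7.9, 7.6, 7.4, 4.9, 4.9, 3.4
The 2 values of 8.4 occupy positions 1–2 → each gets rank 1.
The 2 values of 4.9 occupy positions 7–8 → each gets rank 7.

1, 6, 1, 9, 3, 4, 7, 5, 7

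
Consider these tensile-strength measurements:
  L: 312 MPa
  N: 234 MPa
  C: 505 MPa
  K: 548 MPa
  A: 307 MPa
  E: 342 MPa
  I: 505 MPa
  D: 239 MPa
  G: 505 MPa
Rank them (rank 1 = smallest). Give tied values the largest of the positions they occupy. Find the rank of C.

8

Sorted (ascending): 234, 239, 307, 312, 342, 505, 505, 505, 548
The 3 values of 505 occupy positions 6–8 → each gets rank 8.
C has value 505 MPa → rank 8.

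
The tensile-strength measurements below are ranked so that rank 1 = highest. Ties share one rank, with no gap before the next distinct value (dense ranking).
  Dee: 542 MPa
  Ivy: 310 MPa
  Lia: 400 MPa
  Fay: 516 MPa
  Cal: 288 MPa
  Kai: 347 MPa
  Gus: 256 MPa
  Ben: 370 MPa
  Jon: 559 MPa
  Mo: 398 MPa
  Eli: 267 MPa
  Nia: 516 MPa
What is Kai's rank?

Sorted (descending): 559, 542, 516, 516, 400, 398, 370, 347, 310, 288, 267, 256
The 2 values of 516 share dense rank 3.
Remaining distinct values take the next consecutive integers.
Kai has value 347 MPa → rank 7.

7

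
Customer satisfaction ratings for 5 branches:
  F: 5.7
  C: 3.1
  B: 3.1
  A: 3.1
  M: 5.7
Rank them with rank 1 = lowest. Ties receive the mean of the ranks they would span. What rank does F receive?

Sorted (ascending): 3.1, 3.1, 3.1, 5.7, 5.7
The 3 values of 3.1 occupy positions 1–3 → average rank 2.
The 2 values of 5.7 occupy positions 4–5 → average rank (4+5)/2 = 4.5.
F has value 5.7 → rank 4.5.

4.5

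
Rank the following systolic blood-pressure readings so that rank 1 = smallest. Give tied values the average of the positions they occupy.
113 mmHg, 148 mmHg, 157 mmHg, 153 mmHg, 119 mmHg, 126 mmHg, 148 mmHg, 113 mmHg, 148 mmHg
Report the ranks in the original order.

Sorted (ascending): 113, 113, 119, 126, 148, 148, 148, 153, 157
The 2 values of 113 occupy positions 1–2 → average rank (1+2)/2 = 1.5.
The 3 values of 148 occupy positions 5–7 → average rank 6.

1.5, 6, 9, 8, 3, 4, 6, 1.5, 6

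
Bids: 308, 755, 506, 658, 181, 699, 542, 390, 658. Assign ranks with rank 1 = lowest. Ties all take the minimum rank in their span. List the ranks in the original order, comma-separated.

2, 9, 4, 6, 1, 8, 5, 3, 6

Sorted (ascending): 181, 308, 390, 506, 542, 658, 658, 699, 755
The 2 values of 658 occupy positions 6–7 → each gets rank 6.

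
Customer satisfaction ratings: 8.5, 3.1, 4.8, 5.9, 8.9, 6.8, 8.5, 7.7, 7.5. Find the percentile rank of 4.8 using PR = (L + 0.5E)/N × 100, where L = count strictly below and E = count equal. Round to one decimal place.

N = 9.
Strictly below 4.8: 1. Equal to 4.8: 1.
PR = (1 + 0.5·1)/9 × 100 = 16.7

16.7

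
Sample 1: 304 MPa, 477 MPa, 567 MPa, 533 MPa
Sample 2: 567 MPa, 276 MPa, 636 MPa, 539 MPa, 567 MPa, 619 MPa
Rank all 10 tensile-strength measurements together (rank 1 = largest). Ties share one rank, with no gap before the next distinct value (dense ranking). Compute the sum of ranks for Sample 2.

21

Sorted (descending): 636, 619, 567, 567, 567, 539, 533, 477, 304, 276
The 3 values of 567 share dense rank 3.
Remaining distinct values take the next consecutive integers.
Sample 2 values → pooled ranks: 567→3, 276→8, 636→1, 539→4, 567→3, 619→2
Rank sum = 3 + 8 + 1 + 4 + 3 + 2 = 21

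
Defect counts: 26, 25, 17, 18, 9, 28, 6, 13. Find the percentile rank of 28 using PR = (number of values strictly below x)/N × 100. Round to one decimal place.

N = 8.
Strictly below 28: 7. Equal to 28: 1.
PR = 7/8 × 100 = 87.5

87.5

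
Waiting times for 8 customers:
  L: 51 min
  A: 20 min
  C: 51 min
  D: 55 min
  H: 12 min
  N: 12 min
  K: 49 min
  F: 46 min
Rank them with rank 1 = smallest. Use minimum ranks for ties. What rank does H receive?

Sorted (ascending): 12, 12, 20, 46, 49, 51, 51, 55
The 2 values of 12 occupy positions 1–2 → each gets rank 1.
The 2 values of 51 occupy positions 6–7 → each gets rank 6.
H has value 12 min → rank 1.

1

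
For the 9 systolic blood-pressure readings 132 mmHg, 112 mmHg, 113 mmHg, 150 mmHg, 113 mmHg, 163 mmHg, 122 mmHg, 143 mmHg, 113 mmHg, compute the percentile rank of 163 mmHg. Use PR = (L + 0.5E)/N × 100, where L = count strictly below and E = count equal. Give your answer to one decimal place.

N = 9.
Strictly below 163: 8. Equal to 163: 1.
PR = (8 + 0.5·1)/9 × 100 = 94.4

94.4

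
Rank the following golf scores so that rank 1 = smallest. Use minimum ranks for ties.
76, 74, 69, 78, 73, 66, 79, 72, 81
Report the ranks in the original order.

6, 5, 2, 7, 4, 1, 8, 3, 9

Sorted (ascending): 66, 69, 72, 73, 74, 76, 78, 79, 81
No ties — each value takes its position as its rank.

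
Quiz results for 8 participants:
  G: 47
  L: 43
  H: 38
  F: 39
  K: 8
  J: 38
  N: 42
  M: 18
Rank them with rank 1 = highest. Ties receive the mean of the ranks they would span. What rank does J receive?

Sorted (descending): 47, 43, 42, 39, 38, 38, 18, 8
The 2 values of 38 occupy positions 5–6 → average rank (5+6)/2 = 5.5.
J has value 38 → rank 5.5.

5.5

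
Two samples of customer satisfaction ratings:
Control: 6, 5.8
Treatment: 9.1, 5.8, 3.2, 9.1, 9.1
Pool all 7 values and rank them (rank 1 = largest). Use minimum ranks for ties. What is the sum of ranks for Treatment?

Sorted (descending): 9.1, 9.1, 9.1, 6, 5.8, 5.8, 3.2
The 3 values of 9.1 occupy positions 1–3 → each gets rank 1.
The 2 values of 5.8 occupy positions 5–6 → each gets rank 5.
Treatment values → pooled ranks: 9.1→1, 5.8→5, 3.2→7, 9.1→1, 9.1→1
Rank sum = 1 + 5 + 7 + 1 + 1 = 15

15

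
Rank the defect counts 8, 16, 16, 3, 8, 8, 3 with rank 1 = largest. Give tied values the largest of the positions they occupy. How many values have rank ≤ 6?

5

Sorted (descending): 16, 16, 8, 8, 8, 3, 3
The 2 values of 16 occupy positions 1–2 → each gets rank 2.
The 3 values of 8 occupy positions 3–5 → each gets rank 5.
The 2 values of 3 occupy positions 6–7 → each gets rank 7.
Ranks ≤ 6: {2, 2, 5, 5, 5} → 5 values.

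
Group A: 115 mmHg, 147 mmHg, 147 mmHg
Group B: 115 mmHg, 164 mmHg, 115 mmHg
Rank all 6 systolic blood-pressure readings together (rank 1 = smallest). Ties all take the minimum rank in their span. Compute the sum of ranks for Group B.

8

Sorted (ascending): 115, 115, 115, 147, 147, 164
The 3 values of 115 occupy positions 1–3 → each gets rank 1.
The 2 values of 147 occupy positions 4–5 → each gets rank 4.
Group B values → pooled ranks: 115→1, 164→6, 115→1
Rank sum = 1 + 6 + 1 = 8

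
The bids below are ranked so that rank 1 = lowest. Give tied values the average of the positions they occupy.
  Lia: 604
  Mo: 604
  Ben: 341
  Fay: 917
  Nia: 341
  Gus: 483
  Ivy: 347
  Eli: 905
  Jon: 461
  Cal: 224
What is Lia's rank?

7.5

Sorted (ascending): 224, 341, 341, 347, 461, 483, 604, 604, 905, 917
The 2 values of 341 occupy positions 2–3 → average rank (2+3)/2 = 2.5.
The 2 values of 604 occupy positions 7–8 → average rank (7+8)/2 = 7.5.
Lia has value 604 → rank 7.5.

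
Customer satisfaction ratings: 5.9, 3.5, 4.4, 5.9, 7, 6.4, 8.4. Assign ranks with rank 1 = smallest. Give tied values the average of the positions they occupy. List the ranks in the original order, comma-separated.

3.5, 1, 2, 3.5, 6, 5, 7

Sorted (ascending): 3.5, 4.4, 5.9, 5.9, 6.4, 7, 8.4
The 2 values of 5.9 occupy positions 3–4 → average rank (3+4)/2 = 3.5.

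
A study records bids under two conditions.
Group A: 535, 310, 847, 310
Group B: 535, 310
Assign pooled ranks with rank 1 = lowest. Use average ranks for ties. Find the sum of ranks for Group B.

Sorted (ascending): 310, 310, 310, 535, 535, 847
The 3 values of 310 occupy positions 1–3 → average rank 2.
The 2 values of 535 occupy positions 4–5 → average rank (4+5)/2 = 4.5.
Group B values → pooled ranks: 535→4.5, 310→2
Rank sum = 4.5 + 2 = 6.5

6.5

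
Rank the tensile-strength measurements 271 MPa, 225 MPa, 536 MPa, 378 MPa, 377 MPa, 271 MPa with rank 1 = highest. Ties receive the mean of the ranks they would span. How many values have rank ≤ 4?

3

Sorted (descending): 536, 378, 377, 271, 271, 225
The 2 values of 271 occupy positions 4–5 → average rank (4+5)/2 = 4.5.
Ranks ≤ 4: {1, 2, 3} → 3 values.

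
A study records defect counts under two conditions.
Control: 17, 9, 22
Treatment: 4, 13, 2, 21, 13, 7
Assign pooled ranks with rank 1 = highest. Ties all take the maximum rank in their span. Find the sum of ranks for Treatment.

Sorted (descending): 22, 21, 17, 13, 13, 9, 7, 4, 2
The 2 values of 13 occupy positions 4–5 → each gets rank 5.
Treatment values → pooled ranks: 4→8, 13→5, 2→9, 21→2, 13→5, 7→7
Rank sum = 8 + 5 + 9 + 2 + 5 + 7 = 36

36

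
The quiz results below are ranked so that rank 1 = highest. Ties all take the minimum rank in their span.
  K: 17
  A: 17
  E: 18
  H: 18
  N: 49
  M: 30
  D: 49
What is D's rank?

Sorted (descending): 49, 49, 30, 18, 18, 17, 17
The 2 values of 49 occupy positions 1–2 → each gets rank 1.
The 2 values of 18 occupy positions 4–5 → each gets rank 4.
The 2 values of 17 occupy positions 6–7 → each gets rank 6.
D has value 49 → rank 1.

1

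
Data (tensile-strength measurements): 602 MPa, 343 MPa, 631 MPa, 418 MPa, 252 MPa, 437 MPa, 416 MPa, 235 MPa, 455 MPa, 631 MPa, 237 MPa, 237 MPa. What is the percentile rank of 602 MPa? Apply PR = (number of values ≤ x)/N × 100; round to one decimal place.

83.3

N = 12.
Strictly below 602: 9. Equal to 602: 1.
PR = 10/12 × 100 = 83.3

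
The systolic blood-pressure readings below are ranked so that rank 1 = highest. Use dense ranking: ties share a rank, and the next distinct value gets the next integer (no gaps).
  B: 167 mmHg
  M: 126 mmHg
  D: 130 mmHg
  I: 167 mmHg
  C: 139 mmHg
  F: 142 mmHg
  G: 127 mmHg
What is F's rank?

Sorted (descending): 167, 167, 142, 139, 130, 127, 126
The 2 values of 167 share dense rank 1.
Remaining distinct values take the next consecutive integers.
F has value 142 mmHg → rank 2.

2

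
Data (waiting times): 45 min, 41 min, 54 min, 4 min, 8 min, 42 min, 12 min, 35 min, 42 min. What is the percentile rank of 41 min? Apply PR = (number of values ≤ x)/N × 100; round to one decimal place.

55.6

N = 9.
Strictly below 41: 4. Equal to 41: 1.
PR = 5/9 × 100 = 55.6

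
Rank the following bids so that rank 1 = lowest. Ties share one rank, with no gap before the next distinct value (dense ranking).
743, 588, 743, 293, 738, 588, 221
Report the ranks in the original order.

Sorted (ascending): 221, 293, 588, 588, 738, 743, 743
The 2 values of 588 share dense rank 3.
The 2 values of 743 share dense rank 5.
Remaining distinct values take the next consecutive integers.

5, 3, 5, 2, 4, 3, 1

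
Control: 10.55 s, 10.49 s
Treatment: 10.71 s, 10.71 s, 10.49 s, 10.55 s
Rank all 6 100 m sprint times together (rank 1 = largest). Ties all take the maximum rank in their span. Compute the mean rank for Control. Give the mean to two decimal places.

5.00

Sorted (descending): 10.71, 10.71, 10.55, 10.55, 10.49, 10.49
The 2 values of 10.71 occupy positions 1–2 → each gets rank 2.
The 2 values of 10.55 occupy positions 3–4 → each gets rank 4.
The 2 values of 10.49 occupy positions 5–6 → each gets rank 6.
Control values → pooled ranks: 10.55→4, 10.49→6
Mean rank = (4 + 6) / 2 = 5.00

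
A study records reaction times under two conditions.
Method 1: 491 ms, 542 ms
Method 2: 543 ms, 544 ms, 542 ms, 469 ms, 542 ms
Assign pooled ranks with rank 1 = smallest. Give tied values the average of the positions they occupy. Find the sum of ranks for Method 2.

22

Sorted (ascending): 469, 491, 542, 542, 542, 543, 544
The 3 values of 542 occupy positions 3–5 → average rank 4.
Method 2 values → pooled ranks: 543→6, 544→7, 542→4, 469→1, 542→4
Rank sum = 6 + 7 + 4 + 1 + 4 = 22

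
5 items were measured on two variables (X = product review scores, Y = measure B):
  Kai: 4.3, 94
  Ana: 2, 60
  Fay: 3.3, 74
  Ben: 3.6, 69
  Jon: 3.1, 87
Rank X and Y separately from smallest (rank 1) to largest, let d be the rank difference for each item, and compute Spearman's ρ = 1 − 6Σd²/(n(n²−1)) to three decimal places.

Ranks of variable 1: 5, 1, 3, 4, 2
Ranks of variable 2: 5, 1, 3, 2, 4
d = r₁ − r₂: 0, 0, 0, 2, -2
d²: 0, 0, 0, 4, 4; Σd² = 8
ρ = 1 − 6·8/(5·24) = 1 − 48/120 = 0.600

0.600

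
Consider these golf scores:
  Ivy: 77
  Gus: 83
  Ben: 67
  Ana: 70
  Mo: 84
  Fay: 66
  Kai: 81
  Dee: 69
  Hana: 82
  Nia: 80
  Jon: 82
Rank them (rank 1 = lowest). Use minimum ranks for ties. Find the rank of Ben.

2

Sorted (ascending): 66, 67, 69, 70, 77, 80, 81, 82, 82, 83, 84
The 2 values of 82 occupy positions 8–9 → each gets rank 8.
Ben has value 67 → rank 2.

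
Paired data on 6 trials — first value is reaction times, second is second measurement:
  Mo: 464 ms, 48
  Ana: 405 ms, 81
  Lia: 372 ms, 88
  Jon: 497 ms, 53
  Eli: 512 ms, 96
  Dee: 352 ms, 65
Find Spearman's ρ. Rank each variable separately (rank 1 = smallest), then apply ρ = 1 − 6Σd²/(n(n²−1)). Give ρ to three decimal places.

0.086

Ranks of variable 1: 4, 3, 2, 5, 6, 1
Ranks of variable 2: 1, 4, 5, 2, 6, 3
d = r₁ − r₂: 3, -1, -3, 3, 0, -2
d²: 9, 1, 9, 9, 0, 4; Σd² = 32
ρ = 1 − 6·32/(6·35) = 1 − 192/210 = 0.086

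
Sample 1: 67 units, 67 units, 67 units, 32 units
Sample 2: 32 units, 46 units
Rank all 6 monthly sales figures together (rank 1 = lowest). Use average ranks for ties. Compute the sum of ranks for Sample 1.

16.5

Sorted (ascending): 32, 32, 46, 67, 67, 67
The 2 values of 32 occupy positions 1–2 → average rank (1+2)/2 = 1.5.
The 3 values of 67 occupy positions 4–6 → average rank 5.
Sample 1 values → pooled ranks: 67→5, 67→5, 67→5, 32→1.5
Rank sum = 5 + 5 + 5 + 1.5 = 16.5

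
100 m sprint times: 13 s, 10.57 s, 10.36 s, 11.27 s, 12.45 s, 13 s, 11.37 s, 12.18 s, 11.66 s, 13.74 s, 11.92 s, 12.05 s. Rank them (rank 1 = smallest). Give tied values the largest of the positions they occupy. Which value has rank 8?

12.18

Sorted (ascending): 10.36, 10.57, 11.27, 11.37, 11.66, 11.92, 12.05, 12.18, 12.45, 13, 13, 13.74
The 2 values of 13 occupy positions 10–11 → each gets rank 11.
Rank 8 → value 12.18.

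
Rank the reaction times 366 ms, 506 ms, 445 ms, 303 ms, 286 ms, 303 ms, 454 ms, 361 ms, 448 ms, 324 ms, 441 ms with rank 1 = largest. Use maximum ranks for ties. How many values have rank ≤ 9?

8

Sorted (descending): 506, 454, 448, 445, 441, 366, 361, 324, 303, 303, 286
The 2 values of 303 occupy positions 9–10 → each gets rank 10.
Ranks ≤ 9: {1, 2, 3, 4, 5, 6, 7, 8} → 8 values.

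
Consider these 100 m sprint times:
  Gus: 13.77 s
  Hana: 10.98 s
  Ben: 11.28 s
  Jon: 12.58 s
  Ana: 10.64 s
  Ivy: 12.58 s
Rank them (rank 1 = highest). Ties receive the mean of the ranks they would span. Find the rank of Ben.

4

Sorted (descending): 13.77, 12.58, 12.58, 11.28, 10.98, 10.64
The 2 values of 12.58 occupy positions 2–3 → average rank (2+3)/2 = 2.5.
Ben has value 11.28 s → rank 4.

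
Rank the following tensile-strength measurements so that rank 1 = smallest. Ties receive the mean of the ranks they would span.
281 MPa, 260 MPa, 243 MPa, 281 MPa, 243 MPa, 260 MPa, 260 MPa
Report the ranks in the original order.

6.5, 4, 1.5, 6.5, 1.5, 4, 4

Sorted (ascending): 243, 243, 260, 260, 260, 281, 281
The 2 values of 243 occupy positions 1–2 → average rank (1+2)/2 = 1.5.
The 3 values of 260 occupy positions 3–5 → average rank 4.
The 2 values of 281 occupy positions 6–7 → average rank (6+7)/2 = 6.5.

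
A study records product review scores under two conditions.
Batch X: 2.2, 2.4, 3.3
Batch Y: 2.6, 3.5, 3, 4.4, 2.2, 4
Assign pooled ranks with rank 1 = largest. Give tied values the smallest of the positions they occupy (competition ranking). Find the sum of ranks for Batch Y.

Sorted (descending): 4.4, 4, 3.5, 3.3, 3, 2.6, 2.4, 2.2, 2.2
The 2 values of 2.2 occupy positions 8–9 → each gets rank 8.
Batch Y values → pooled ranks: 2.6→6, 3.5→3, 3→5, 4.4→1, 2.2→8, 4→2
Rank sum = 6 + 3 + 5 + 1 + 8 + 2 = 25

25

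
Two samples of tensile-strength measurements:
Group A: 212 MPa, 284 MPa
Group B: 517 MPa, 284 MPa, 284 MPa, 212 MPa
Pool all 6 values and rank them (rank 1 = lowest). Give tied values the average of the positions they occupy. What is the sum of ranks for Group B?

15.5

Sorted (ascending): 212, 212, 284, 284, 284, 517
The 2 values of 212 occupy positions 1–2 → average rank (1+2)/2 = 1.5.
The 3 values of 284 occupy positions 3–5 → average rank 4.
Group B values → pooled ranks: 517→6, 284→4, 284→4, 212→1.5
Rank sum = 6 + 4 + 4 + 1.5 = 15.5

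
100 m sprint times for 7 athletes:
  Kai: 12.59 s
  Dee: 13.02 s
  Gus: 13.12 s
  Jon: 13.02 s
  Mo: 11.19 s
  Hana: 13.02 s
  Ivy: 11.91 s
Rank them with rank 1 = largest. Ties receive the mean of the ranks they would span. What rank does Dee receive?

Sorted (descending): 13.12, 13.02, 13.02, 13.02, 12.59, 11.91, 11.19
The 3 values of 13.02 occupy positions 2–4 → average rank 3.
Dee has value 13.02 s → rank 3.

3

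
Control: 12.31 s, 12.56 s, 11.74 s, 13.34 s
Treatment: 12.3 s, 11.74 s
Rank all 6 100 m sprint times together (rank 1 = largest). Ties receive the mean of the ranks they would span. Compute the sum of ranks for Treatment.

9.5

Sorted (descending): 13.34, 12.56, 12.31, 12.3, 11.74, 11.74
The 2 values of 11.74 occupy positions 5–6 → average rank (5+6)/2 = 5.5.
Treatment values → pooled ranks: 12.3→4, 11.74→5.5
Rank sum = 4 + 5.5 = 9.5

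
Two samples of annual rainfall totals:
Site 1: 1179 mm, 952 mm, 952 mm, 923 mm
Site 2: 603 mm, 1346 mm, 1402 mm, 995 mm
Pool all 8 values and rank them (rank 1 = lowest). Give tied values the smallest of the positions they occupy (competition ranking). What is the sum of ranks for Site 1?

14

Sorted (ascending): 603, 923, 952, 952, 995, 1179, 1346, 1402
The 2 values of 952 occupy positions 3–4 → each gets rank 3.
Site 1 values → pooled ranks: 1179→6, 952→3, 952→3, 923→2
Rank sum = 6 + 3 + 3 + 2 = 14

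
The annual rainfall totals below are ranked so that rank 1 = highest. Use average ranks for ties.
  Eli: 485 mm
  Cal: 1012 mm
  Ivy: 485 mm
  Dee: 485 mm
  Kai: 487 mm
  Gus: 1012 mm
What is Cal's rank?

Sorted (descending): 1012, 1012, 487, 485, 485, 485
The 2 values of 1012 occupy positions 1–2 → average rank (1+2)/2 = 1.5.
The 3 values of 485 occupy positions 4–6 → average rank 5.
Cal has value 1012 mm → rank 1.5.

1.5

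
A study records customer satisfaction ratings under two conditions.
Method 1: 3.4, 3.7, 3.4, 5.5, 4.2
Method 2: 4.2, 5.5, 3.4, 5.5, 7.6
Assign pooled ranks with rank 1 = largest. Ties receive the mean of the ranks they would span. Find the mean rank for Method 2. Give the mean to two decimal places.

4.30

Sorted (descending): 7.6, 5.5, 5.5, 5.5, 4.2, 4.2, 3.7, 3.4, 3.4, 3.4
The 3 values of 5.5 occupy positions 2–4 → average rank 3.
The 2 values of 4.2 occupy positions 5–6 → average rank (5+6)/2 = 5.5.
The 3 values of 3.4 occupy positions 8–10 → average rank 9.
Method 2 values → pooled ranks: 4.2→5.5, 5.5→3, 3.4→9, 5.5→3, 7.6→1
Mean rank = (5.5 + 3 + 9 + 3 + 1) / 5 = 4.30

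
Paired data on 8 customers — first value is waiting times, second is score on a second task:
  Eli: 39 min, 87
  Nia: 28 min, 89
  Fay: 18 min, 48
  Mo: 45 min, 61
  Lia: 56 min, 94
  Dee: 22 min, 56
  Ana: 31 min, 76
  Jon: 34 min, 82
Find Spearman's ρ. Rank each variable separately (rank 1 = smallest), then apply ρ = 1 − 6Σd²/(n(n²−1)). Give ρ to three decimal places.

0.619

Ranks of variable 1: 6, 3, 1, 7, 8, 2, 4, 5
Ranks of variable 2: 6, 7, 1, 3, 8, 2, 4, 5
d = r₁ − r₂: 0, -4, 0, 4, 0, 0, 0, 0
d²: 0, 16, 0, 16, 0, 0, 0, 0; Σd² = 32
ρ = 1 − 6·32/(8·63) = 1 − 192/504 = 0.619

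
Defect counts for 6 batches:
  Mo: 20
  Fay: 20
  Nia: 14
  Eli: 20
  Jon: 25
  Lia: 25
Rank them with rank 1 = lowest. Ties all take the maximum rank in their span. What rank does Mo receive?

Sorted (ascending): 14, 20, 20, 20, 25, 25
The 3 values of 20 occupy positions 2–4 → each gets rank 4.
The 2 values of 25 occupy positions 5–6 → each gets rank 6.
Mo has value 20 → rank 4.

4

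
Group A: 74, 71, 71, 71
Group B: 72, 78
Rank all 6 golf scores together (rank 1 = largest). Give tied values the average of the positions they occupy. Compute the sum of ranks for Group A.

Sorted (descending): 78, 74, 72, 71, 71, 71
The 3 values of 71 occupy positions 4–6 → average rank 5.
Group A values → pooled ranks: 74→2, 71→5, 71→5, 71→5
Rank sum = 2 + 5 + 5 + 5 = 17

17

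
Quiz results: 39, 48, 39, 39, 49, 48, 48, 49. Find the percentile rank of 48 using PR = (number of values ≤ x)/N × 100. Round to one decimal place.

75.0

N = 8.
Strictly below 48: 3. Equal to 48: 3.
PR = 6/8 × 100 = 75.0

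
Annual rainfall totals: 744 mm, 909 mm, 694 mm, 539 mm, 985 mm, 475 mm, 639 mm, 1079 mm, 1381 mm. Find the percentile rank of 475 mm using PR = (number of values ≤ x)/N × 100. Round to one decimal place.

11.1

N = 9.
Strictly below 475: 0. Equal to 475: 1.
PR = 1/9 × 100 = 11.1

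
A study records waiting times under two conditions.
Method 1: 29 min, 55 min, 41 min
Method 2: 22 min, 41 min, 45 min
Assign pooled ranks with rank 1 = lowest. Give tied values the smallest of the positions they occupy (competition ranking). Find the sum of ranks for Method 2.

9

Sorted (ascending): 22, 29, 41, 41, 45, 55
The 2 values of 41 occupy positions 3–4 → each gets rank 3.
Method 2 values → pooled ranks: 22→1, 41→3, 45→5
Rank sum = 1 + 3 + 5 = 9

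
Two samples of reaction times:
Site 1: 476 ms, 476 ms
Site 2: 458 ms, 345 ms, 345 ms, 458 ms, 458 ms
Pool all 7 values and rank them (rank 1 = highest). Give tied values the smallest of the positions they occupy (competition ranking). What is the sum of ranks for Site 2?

Sorted (descending): 476, 476, 458, 458, 458, 345, 345
The 2 values of 476 occupy positions 1–2 → each gets rank 1.
The 3 values of 458 occupy positions 3–5 → each gets rank 3.
The 2 values of 345 occupy positions 6–7 → each gets rank 6.
Site 2 values → pooled ranks: 458→3, 345→6, 345→6, 458→3, 458→3
Rank sum = 3 + 6 + 6 + 3 + 3 = 21

21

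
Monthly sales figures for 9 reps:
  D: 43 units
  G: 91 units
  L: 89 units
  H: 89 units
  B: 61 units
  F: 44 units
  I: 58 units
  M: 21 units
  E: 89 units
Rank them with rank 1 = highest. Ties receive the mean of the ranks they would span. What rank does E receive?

Sorted (descending): 91, 89, 89, 89, 61, 58, 44, 43, 21
The 3 values of 89 occupy positions 2–4 → average rank 3.
E has value 89 units → rank 3.

3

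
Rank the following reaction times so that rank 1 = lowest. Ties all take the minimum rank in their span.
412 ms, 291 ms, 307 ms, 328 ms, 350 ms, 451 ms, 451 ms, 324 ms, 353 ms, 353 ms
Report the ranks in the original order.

Sorted (ascending): 291, 307, 324, 328, 350, 353, 353, 412, 451, 451
The 2 values of 353 occupy positions 6–7 → each gets rank 6.
The 2 values of 451 occupy positions 9–10 → each gets rank 9.

8, 1, 2, 4, 5, 9, 9, 3, 6, 6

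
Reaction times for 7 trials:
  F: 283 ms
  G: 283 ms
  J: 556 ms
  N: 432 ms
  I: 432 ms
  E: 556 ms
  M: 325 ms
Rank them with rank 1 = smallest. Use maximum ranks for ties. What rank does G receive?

2

Sorted (ascending): 283, 283, 325, 432, 432, 556, 556
The 2 values of 283 occupy positions 1–2 → each gets rank 2.
The 2 values of 432 occupy positions 4–5 → each gets rank 5.
The 2 values of 556 occupy positions 6–7 → each gets rank 7.
G has value 283 ms → rank 2.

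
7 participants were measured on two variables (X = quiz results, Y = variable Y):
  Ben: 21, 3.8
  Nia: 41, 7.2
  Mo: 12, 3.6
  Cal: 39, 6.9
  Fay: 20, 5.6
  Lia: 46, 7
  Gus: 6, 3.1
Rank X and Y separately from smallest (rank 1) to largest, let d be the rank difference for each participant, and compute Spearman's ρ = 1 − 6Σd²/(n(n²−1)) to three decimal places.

Ranks of variable 1: 4, 6, 2, 5, 3, 7, 1
Ranks of variable 2: 3, 7, 2, 5, 4, 6, 1
d = r₁ − r₂: 1, -1, 0, 0, -1, 1, 0
d²: 1, 1, 0, 0, 1, 1, 0; Σd² = 4
ρ = 1 − 6·4/(7·48) = 1 − 24/336 = 0.929

0.929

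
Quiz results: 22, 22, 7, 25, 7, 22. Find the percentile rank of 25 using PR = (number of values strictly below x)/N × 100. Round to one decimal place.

N = 6.
Strictly below 25: 5. Equal to 25: 1.
PR = 5/6 × 100 = 83.3

83.3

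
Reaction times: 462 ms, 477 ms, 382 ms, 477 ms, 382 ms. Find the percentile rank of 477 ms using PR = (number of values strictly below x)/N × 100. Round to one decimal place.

N = 5.
Strictly below 477: 3. Equal to 477: 2.
PR = 3/5 × 100 = 60.0

60.0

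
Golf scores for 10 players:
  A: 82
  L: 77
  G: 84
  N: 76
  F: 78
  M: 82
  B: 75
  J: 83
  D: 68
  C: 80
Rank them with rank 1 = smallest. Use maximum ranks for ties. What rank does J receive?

9

Sorted (ascending): 68, 75, 76, 77, 78, 80, 82, 82, 83, 84
The 2 values of 82 occupy positions 7–8 → each gets rank 8.
J has value 83 → rank 9.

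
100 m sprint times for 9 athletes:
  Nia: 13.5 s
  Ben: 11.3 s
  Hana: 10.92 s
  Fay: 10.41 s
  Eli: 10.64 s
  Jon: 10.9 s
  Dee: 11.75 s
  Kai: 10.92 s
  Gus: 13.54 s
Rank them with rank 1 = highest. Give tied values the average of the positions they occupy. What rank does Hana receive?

Sorted (descending): 13.54, 13.5, 11.75, 11.3, 10.92, 10.92, 10.9, 10.64, 10.41
The 2 values of 10.92 occupy positions 5–6 → average rank (5+6)/2 = 5.5.
Hana has value 10.92 s → rank 5.5.

5.5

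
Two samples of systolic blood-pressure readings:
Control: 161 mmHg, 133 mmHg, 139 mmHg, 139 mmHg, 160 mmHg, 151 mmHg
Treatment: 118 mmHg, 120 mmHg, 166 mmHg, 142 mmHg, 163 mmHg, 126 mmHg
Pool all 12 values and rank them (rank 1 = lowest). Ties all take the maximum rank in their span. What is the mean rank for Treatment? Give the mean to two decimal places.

Sorted (ascending): 118, 120, 126, 133, 139, 139, 142, 151, 160, 161, 163, 166
The 2 values of 139 occupy positions 5–6 → each gets rank 6.
Treatment values → pooled ranks: 118→1, 120→2, 166→12, 142→7, 163→11, 126→3
Mean rank = (1 + 2 + 12 + 7 + 11 + 3) / 6 = 6.00

6.00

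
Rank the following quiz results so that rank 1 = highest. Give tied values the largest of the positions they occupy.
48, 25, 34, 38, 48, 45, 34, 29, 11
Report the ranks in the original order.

Sorted (descending): 48, 48, 45, 38, 34, 34, 29, 25, 11
The 2 values of 48 occupy positions 1–2 → each gets rank 2.
The 2 values of 34 occupy positions 5–6 → each gets rank 6.

2, 8, 6, 4, 2, 3, 6, 7, 9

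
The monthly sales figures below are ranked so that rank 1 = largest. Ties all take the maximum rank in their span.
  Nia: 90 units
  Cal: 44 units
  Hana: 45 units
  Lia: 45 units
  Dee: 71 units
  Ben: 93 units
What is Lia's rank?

5

Sorted (descending): 93, 90, 71, 45, 45, 44
The 2 values of 45 occupy positions 4–5 → each gets rank 5.
Lia has value 45 units → rank 5.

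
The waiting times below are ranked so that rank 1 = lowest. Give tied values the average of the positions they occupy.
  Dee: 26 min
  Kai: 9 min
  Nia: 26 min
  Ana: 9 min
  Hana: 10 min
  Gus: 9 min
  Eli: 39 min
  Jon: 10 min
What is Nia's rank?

Sorted (ascending): 9, 9, 9, 10, 10, 26, 26, 39
The 3 values of 9 occupy positions 1–3 → average rank 2.
The 2 values of 10 occupy positions 4–5 → average rank (4+5)/2 = 4.5.
The 2 values of 26 occupy positions 6–7 → average rank (6+7)/2 = 6.5.
Nia has value 26 min → rank 6.5.

6.5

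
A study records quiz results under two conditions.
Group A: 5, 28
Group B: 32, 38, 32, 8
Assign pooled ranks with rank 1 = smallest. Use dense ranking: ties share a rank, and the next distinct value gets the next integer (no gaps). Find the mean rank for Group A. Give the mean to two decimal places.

Sorted (ascending): 5, 8, 28, 32, 32, 38
The 2 values of 32 share dense rank 4.
Remaining distinct values take the next consecutive integers.
Group A values → pooled ranks: 5→1, 28→3
Mean rank = (1 + 3) / 2 = 2.00

2.00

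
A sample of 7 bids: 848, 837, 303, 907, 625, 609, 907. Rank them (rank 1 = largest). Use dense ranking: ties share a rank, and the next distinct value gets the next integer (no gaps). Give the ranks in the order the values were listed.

2, 3, 6, 1, 4, 5, 1

Sorted (descending): 907, 907, 848, 837, 625, 609, 303
The 2 values of 907 share dense rank 1.
Remaining distinct values take the next consecutive integers.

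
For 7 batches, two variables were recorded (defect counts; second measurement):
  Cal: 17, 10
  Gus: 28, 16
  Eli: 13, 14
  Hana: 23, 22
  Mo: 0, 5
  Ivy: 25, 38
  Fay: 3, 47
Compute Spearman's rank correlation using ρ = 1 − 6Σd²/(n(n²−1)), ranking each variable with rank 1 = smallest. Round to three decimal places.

Ranks of variable 1: 4, 7, 3, 5, 1, 6, 2
Ranks of variable 2: 2, 4, 3, 5, 1, 6, 7
d = r₁ − r₂: 2, 3, 0, 0, 0, 0, -5
d²: 4, 9, 0, 0, 0, 0, 25; Σd² = 38
ρ = 1 − 6·38/(7·48) = 1 − 228/336 = 0.321

0.321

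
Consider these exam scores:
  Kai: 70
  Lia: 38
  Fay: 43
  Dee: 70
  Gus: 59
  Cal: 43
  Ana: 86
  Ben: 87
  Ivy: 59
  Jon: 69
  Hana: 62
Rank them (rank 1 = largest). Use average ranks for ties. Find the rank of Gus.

7.5

Sorted (descending): 87, 86, 70, 70, 69, 62, 59, 59, 43, 43, 38
The 2 values of 70 occupy positions 3–4 → average rank (3+4)/2 = 3.5.
The 2 values of 59 occupy positions 7–8 → average rank (7+8)/2 = 7.5.
The 2 values of 43 occupy positions 9–10 → average rank (9+10)/2 = 9.5.
Gus has value 59 → rank 7.5.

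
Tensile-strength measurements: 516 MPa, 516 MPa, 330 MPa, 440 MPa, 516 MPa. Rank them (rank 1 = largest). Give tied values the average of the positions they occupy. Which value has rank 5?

330

Sorted (descending): 516, 516, 516, 440, 330
The 3 values of 516 occupy positions 1–3 → average rank 2.
Rank 5 → value 330.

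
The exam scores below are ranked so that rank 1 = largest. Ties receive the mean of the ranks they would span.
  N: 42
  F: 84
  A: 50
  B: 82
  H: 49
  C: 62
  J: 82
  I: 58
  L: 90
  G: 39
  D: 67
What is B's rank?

Sorted (descending): 90, 84, 82, 82, 67, 62, 58, 50, 49, 42, 39
The 2 values of 82 occupy positions 3–4 → average rank (3+4)/2 = 3.5.
B has value 82 → rank 3.5.

3.5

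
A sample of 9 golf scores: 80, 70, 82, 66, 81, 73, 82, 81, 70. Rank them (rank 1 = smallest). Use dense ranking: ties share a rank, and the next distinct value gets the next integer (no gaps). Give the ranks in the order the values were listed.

4, 2, 6, 1, 5, 3, 6, 5, 2

Sorted (ascending): 66, 70, 70, 73, 80, 81, 81, 82, 82
The 2 values of 70 share dense rank 2.
The 2 values of 81 share dense rank 5.
The 2 values of 82 share dense rank 6.
Remaining distinct values take the next consecutive integers.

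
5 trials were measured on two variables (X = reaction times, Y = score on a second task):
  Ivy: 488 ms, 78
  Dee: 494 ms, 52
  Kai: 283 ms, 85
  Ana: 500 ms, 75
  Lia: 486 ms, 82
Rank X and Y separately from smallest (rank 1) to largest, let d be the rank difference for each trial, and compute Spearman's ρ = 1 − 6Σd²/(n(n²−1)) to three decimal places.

-0.900

Ranks of variable 1: 3, 4, 1, 5, 2
Ranks of variable 2: 3, 1, 5, 2, 4
d = r₁ − r₂: 0, 3, -4, 3, -2
d²: 0, 9, 16, 9, 4; Σd² = 38
ρ = 1 − 6·38/(5·24) = 1 − 228/120 = -0.900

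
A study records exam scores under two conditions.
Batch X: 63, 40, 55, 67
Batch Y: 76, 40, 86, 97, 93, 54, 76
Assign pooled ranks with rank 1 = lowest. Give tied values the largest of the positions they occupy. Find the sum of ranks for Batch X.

Sorted (ascending): 40, 40, 54, 55, 63, 67, 76, 76, 86, 93, 97
The 2 values of 40 occupy positions 1–2 → each gets rank 2.
The 2 values of 76 occupy positions 7–8 → each gets rank 8.
Batch X values → pooled ranks: 63→5, 40→2, 55→4, 67→6
Rank sum = 5 + 2 + 4 + 6 = 17

17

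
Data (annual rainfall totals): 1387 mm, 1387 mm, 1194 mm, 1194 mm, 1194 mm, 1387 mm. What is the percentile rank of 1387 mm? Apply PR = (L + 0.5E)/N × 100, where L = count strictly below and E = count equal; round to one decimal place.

N = 6.
Strictly below 1387: 3. Equal to 1387: 3.
PR = (3 + 0.5·3)/6 × 100 = 75.0

75.0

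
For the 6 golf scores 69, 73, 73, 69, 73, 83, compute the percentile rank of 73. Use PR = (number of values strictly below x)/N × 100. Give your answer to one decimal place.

N = 6.
Strictly below 73: 2. Equal to 73: 3.
PR = 2/6 × 100 = 33.3

33.3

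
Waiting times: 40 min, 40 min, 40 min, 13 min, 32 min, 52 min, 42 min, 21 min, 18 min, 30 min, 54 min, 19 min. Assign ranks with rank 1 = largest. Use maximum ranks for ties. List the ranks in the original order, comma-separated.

6, 6, 6, 12, 7, 2, 3, 9, 11, 8, 1, 10

Sorted (descending): 54, 52, 42, 40, 40, 40, 32, 30, 21, 19, 18, 13
The 3 values of 40 occupy positions 4–6 → each gets rank 6.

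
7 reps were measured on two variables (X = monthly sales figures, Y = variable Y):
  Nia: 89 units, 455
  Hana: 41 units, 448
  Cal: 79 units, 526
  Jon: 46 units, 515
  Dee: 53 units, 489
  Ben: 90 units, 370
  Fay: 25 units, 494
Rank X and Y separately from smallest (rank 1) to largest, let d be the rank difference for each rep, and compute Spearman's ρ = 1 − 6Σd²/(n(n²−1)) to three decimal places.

-0.321

Ranks of variable 1: 6, 2, 5, 3, 4, 7, 1
Ranks of variable 2: 3, 2, 7, 6, 4, 1, 5
d = r₁ − r₂: 3, 0, -2, -3, 0, 6, -4
d²: 9, 0, 4, 9, 0, 36, 16; Σd² = 74
ρ = 1 − 6·74/(7·48) = 1 − 444/336 = -0.321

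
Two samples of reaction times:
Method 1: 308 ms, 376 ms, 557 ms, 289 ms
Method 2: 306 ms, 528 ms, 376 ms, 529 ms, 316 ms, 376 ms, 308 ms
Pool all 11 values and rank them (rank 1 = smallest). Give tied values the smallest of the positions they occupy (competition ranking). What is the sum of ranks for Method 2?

41

Sorted (ascending): 289, 306, 308, 308, 316, 376, 376, 376, 528, 529, 557
The 2 values of 308 occupy positions 3–4 → each gets rank 3.
The 3 values of 376 occupy positions 6–8 → each gets rank 6.
Method 2 values → pooled ranks: 306→2, 528→9, 376→6, 529→10, 316→5, 376→6, 308→3
Rank sum = 2 + 9 + 6 + 10 + 5 + 6 + 3 = 41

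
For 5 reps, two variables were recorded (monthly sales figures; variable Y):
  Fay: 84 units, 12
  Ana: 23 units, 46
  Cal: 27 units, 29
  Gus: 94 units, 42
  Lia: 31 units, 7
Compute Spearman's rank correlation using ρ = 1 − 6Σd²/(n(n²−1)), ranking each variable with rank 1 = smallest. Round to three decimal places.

Ranks of variable 1: 4, 1, 2, 5, 3
Ranks of variable 2: 2, 5, 3, 4, 1
d = r₁ − r₂: 2, -4, -1, 1, 2
d²: 4, 16, 1, 1, 4; Σd² = 26
ρ = 1 − 6·26/(5·24) = 1 − 156/120 = -0.300

-0.300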